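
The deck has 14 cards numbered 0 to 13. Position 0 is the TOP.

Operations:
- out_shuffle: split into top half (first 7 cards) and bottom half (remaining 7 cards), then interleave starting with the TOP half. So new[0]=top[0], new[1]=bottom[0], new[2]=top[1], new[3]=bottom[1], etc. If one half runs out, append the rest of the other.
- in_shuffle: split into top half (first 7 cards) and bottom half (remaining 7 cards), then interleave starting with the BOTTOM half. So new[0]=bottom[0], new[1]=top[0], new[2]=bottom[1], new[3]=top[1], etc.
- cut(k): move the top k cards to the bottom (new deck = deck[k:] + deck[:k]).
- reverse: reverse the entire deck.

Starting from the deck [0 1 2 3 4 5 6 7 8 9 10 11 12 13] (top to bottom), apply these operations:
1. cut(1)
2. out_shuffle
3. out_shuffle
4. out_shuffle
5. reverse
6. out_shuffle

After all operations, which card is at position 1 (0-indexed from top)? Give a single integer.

Answer: 5

Derivation:
After op 1 (cut(1)): [1 2 3 4 5 6 7 8 9 10 11 12 13 0]
After op 2 (out_shuffle): [1 8 2 9 3 10 4 11 5 12 6 13 7 0]
After op 3 (out_shuffle): [1 11 8 5 2 12 9 6 3 13 10 7 4 0]
After op 4 (out_shuffle): [1 6 11 3 8 13 5 10 2 7 12 4 9 0]
After op 5 (reverse): [0 9 4 12 7 2 10 5 13 8 3 11 6 1]
After op 6 (out_shuffle): [0 5 9 13 4 8 12 3 7 11 2 6 10 1]
Position 1: card 5.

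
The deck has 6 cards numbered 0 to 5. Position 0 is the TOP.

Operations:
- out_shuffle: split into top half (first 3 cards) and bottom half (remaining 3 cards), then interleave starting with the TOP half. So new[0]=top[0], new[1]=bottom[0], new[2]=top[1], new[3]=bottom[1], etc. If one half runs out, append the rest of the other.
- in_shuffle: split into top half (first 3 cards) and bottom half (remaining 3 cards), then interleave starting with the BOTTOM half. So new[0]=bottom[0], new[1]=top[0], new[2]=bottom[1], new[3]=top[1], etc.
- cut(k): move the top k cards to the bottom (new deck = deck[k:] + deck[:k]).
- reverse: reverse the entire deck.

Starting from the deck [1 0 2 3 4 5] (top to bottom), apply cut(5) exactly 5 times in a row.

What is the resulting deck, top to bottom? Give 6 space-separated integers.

After op 1 (cut(5)): [5 1 0 2 3 4]
After op 2 (cut(5)): [4 5 1 0 2 3]
After op 3 (cut(5)): [3 4 5 1 0 2]
After op 4 (cut(5)): [2 3 4 5 1 0]
After op 5 (cut(5)): [0 2 3 4 5 1]

Answer: 0 2 3 4 5 1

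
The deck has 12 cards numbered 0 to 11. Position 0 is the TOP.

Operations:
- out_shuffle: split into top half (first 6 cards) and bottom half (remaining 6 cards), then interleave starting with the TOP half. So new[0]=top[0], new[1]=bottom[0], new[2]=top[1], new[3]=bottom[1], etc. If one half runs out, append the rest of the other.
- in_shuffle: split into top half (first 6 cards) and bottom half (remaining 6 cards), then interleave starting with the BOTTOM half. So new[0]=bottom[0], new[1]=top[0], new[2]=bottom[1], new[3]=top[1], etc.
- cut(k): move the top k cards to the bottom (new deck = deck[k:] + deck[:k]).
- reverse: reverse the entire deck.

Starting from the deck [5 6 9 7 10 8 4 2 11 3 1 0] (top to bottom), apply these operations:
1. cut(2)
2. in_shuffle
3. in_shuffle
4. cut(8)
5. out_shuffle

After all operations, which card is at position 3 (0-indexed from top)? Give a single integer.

After op 1 (cut(2)): [9 7 10 8 4 2 11 3 1 0 5 6]
After op 2 (in_shuffle): [11 9 3 7 1 10 0 8 5 4 6 2]
After op 3 (in_shuffle): [0 11 8 9 5 3 4 7 6 1 2 10]
After op 4 (cut(8)): [6 1 2 10 0 11 8 9 5 3 4 7]
After op 5 (out_shuffle): [6 8 1 9 2 5 10 3 0 4 11 7]
Position 3: card 9.

Answer: 9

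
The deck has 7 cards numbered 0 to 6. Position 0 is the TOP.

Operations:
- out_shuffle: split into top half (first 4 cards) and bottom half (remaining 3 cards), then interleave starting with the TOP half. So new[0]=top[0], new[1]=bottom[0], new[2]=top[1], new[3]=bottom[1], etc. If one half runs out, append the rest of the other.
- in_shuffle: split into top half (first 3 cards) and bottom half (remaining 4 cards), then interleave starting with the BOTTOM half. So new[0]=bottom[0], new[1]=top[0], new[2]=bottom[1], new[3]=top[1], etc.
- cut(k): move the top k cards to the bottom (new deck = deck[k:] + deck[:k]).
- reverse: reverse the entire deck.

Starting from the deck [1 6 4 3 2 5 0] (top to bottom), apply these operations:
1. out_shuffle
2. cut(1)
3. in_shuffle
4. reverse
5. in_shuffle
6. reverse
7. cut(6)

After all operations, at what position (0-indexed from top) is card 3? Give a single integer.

Answer: 2

Derivation:
After op 1 (out_shuffle): [1 2 6 5 4 0 3]
After op 2 (cut(1)): [2 6 5 4 0 3 1]
After op 3 (in_shuffle): [4 2 0 6 3 5 1]
After op 4 (reverse): [1 5 3 6 0 2 4]
After op 5 (in_shuffle): [6 1 0 5 2 3 4]
After op 6 (reverse): [4 3 2 5 0 1 6]
After op 7 (cut(6)): [6 4 3 2 5 0 1]
Card 3 is at position 2.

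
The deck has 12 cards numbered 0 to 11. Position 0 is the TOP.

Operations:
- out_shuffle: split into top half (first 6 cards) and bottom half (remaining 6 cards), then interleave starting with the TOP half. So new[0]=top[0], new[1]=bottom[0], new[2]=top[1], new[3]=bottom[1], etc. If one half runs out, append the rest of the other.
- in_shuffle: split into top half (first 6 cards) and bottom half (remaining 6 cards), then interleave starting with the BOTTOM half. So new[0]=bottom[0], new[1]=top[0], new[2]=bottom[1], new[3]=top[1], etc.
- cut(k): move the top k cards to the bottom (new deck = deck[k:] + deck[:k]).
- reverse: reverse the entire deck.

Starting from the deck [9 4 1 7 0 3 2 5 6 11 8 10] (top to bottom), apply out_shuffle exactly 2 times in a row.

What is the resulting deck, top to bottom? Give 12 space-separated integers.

After op 1 (out_shuffle): [9 2 4 5 1 6 7 11 0 8 3 10]
After op 2 (out_shuffle): [9 7 2 11 4 0 5 8 1 3 6 10]

Answer: 9 7 2 11 4 0 5 8 1 3 6 10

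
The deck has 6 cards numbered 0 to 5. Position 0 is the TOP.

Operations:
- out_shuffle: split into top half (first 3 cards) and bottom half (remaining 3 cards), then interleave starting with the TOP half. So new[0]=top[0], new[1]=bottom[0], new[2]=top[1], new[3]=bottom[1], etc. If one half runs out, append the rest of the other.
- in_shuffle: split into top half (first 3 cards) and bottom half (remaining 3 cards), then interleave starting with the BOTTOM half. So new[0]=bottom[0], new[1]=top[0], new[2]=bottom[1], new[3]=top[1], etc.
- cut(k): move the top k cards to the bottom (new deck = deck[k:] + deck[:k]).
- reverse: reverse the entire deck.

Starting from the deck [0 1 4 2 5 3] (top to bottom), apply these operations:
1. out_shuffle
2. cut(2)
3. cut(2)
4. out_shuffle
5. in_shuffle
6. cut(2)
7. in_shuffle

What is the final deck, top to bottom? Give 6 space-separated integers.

After op 1 (out_shuffle): [0 2 1 5 4 3]
After op 2 (cut(2)): [1 5 4 3 0 2]
After op 3 (cut(2)): [4 3 0 2 1 5]
After op 4 (out_shuffle): [4 2 3 1 0 5]
After op 5 (in_shuffle): [1 4 0 2 5 3]
After op 6 (cut(2)): [0 2 5 3 1 4]
After op 7 (in_shuffle): [3 0 1 2 4 5]

Answer: 3 0 1 2 4 5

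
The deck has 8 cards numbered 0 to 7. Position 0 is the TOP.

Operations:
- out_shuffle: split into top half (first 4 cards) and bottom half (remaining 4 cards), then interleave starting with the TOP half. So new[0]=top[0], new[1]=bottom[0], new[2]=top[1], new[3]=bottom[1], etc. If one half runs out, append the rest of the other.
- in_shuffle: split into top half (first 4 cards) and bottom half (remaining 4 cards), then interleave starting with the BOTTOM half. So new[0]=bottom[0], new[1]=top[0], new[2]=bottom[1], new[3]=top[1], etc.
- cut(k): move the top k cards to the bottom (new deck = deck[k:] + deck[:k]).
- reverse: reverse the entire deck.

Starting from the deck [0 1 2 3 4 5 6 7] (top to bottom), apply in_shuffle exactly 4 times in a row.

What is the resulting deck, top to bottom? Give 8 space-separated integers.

After op 1 (in_shuffle): [4 0 5 1 6 2 7 3]
After op 2 (in_shuffle): [6 4 2 0 7 5 3 1]
After op 3 (in_shuffle): [7 6 5 4 3 2 1 0]
After op 4 (in_shuffle): [3 7 2 6 1 5 0 4]

Answer: 3 7 2 6 1 5 0 4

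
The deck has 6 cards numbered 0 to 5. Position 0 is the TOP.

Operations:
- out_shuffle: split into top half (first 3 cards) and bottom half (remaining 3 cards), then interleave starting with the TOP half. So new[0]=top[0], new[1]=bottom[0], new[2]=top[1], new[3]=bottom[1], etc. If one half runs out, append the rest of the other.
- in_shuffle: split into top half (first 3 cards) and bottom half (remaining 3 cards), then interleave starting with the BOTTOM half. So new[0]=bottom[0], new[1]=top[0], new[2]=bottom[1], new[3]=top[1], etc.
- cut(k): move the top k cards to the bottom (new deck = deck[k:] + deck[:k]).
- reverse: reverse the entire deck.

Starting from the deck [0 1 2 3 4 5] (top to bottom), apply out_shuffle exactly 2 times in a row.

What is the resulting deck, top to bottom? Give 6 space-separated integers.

Answer: 0 4 3 2 1 5

Derivation:
After op 1 (out_shuffle): [0 3 1 4 2 5]
After op 2 (out_shuffle): [0 4 3 2 1 5]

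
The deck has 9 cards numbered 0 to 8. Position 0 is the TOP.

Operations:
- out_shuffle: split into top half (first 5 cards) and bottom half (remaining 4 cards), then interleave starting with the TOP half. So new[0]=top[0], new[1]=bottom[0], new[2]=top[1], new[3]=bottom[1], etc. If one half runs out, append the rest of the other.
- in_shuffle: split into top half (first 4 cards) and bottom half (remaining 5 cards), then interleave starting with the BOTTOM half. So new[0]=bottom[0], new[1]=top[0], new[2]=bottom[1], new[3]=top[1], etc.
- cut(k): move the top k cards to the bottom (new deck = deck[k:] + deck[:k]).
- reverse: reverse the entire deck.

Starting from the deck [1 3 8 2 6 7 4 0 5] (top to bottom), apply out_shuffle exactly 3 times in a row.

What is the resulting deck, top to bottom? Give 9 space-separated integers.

After op 1 (out_shuffle): [1 7 3 4 8 0 2 5 6]
After op 2 (out_shuffle): [1 0 7 2 3 5 4 6 8]
After op 3 (out_shuffle): [1 5 0 4 7 6 2 8 3]

Answer: 1 5 0 4 7 6 2 8 3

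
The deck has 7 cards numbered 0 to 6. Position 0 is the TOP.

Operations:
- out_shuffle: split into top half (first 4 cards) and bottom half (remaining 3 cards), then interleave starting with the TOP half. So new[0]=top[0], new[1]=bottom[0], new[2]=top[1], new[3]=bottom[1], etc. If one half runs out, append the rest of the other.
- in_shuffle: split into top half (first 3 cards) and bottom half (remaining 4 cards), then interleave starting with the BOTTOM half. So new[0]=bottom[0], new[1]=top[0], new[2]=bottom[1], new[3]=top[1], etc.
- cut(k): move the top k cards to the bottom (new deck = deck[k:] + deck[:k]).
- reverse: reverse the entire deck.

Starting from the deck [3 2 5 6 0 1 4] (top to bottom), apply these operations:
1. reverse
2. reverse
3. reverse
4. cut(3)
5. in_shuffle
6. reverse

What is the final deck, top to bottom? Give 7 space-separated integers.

After op 1 (reverse): [4 1 0 6 5 2 3]
After op 2 (reverse): [3 2 5 6 0 1 4]
After op 3 (reverse): [4 1 0 6 5 2 3]
After op 4 (cut(3)): [6 5 2 3 4 1 0]
After op 5 (in_shuffle): [3 6 4 5 1 2 0]
After op 6 (reverse): [0 2 1 5 4 6 3]

Answer: 0 2 1 5 4 6 3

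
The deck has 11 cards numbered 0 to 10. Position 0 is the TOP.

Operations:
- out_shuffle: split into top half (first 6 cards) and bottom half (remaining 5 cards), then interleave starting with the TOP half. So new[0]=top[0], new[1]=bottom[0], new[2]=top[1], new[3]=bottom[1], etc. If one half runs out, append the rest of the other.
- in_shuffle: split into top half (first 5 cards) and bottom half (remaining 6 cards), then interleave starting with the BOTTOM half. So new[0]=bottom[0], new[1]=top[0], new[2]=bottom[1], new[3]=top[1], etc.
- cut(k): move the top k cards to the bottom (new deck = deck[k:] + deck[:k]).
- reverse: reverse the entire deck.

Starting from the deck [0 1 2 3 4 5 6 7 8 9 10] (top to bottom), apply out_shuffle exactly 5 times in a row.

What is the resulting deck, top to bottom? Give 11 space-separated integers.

After op 1 (out_shuffle): [0 6 1 7 2 8 3 9 4 10 5]
After op 2 (out_shuffle): [0 3 6 9 1 4 7 10 2 5 8]
After op 3 (out_shuffle): [0 7 3 10 6 2 9 5 1 8 4]
After op 4 (out_shuffle): [0 9 7 5 3 1 10 8 6 4 2]
After op 5 (out_shuffle): [0 10 9 8 7 6 5 4 3 2 1]

Answer: 0 10 9 8 7 6 5 4 3 2 1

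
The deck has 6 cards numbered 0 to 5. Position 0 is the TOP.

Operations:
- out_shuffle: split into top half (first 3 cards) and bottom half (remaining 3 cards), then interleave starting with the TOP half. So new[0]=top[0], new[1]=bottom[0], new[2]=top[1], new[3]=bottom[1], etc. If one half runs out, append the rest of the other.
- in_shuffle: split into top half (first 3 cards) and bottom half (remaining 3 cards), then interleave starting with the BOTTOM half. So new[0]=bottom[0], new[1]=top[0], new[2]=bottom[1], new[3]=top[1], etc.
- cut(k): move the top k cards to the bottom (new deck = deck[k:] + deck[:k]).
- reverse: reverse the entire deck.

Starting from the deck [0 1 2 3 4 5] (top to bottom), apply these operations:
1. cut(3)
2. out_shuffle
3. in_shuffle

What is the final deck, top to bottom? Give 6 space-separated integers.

Answer: 1 3 5 0 2 4

Derivation:
After op 1 (cut(3)): [3 4 5 0 1 2]
After op 2 (out_shuffle): [3 0 4 1 5 2]
After op 3 (in_shuffle): [1 3 5 0 2 4]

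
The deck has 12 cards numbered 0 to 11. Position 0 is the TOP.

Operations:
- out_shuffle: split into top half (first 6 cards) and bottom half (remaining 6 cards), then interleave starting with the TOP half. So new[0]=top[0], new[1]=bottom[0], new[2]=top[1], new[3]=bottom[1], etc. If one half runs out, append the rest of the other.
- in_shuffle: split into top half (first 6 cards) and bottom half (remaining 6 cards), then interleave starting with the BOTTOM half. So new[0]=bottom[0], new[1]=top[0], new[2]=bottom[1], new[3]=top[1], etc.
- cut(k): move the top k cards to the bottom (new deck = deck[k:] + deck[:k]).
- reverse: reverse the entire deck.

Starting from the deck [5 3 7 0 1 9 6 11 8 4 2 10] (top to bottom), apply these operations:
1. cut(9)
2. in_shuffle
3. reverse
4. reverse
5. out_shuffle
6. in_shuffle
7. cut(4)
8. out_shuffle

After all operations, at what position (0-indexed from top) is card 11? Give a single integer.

After op 1 (cut(9)): [4 2 10 5 3 7 0 1 9 6 11 8]
After op 2 (in_shuffle): [0 4 1 2 9 10 6 5 11 3 8 7]
After op 3 (reverse): [7 8 3 11 5 6 10 9 2 1 4 0]
After op 4 (reverse): [0 4 1 2 9 10 6 5 11 3 8 7]
After op 5 (out_shuffle): [0 6 4 5 1 11 2 3 9 8 10 7]
After op 6 (in_shuffle): [2 0 3 6 9 4 8 5 10 1 7 11]
After op 7 (cut(4)): [9 4 8 5 10 1 7 11 2 0 3 6]
After op 8 (out_shuffle): [9 7 4 11 8 2 5 0 10 3 1 6]
Card 11 is at position 3.

Answer: 3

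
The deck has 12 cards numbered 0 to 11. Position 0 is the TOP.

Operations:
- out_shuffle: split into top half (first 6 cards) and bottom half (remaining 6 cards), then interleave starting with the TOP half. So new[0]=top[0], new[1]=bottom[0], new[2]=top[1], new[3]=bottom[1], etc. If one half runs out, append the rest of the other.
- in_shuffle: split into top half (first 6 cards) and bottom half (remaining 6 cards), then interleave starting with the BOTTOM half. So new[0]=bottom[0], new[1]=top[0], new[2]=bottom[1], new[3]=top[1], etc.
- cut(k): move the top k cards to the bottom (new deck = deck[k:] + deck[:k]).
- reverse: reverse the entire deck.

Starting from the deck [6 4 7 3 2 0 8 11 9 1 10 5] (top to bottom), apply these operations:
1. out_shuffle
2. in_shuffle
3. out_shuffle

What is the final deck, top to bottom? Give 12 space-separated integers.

Answer: 3 10 6 11 1 0 8 7 2 5 4 9

Derivation:
After op 1 (out_shuffle): [6 8 4 11 7 9 3 1 2 10 0 5]
After op 2 (in_shuffle): [3 6 1 8 2 4 10 11 0 7 5 9]
After op 3 (out_shuffle): [3 10 6 11 1 0 8 7 2 5 4 9]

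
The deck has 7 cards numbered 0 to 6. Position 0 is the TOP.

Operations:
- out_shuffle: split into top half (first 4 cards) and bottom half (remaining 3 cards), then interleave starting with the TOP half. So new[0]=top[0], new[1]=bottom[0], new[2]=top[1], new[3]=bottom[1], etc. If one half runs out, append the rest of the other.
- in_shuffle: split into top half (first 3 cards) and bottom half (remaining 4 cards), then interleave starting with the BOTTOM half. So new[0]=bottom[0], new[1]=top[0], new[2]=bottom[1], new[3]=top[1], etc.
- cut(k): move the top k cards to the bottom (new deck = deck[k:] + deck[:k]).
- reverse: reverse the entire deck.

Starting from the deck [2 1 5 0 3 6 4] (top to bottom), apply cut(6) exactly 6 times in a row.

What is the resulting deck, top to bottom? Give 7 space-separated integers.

After op 1 (cut(6)): [4 2 1 5 0 3 6]
After op 2 (cut(6)): [6 4 2 1 5 0 3]
After op 3 (cut(6)): [3 6 4 2 1 5 0]
After op 4 (cut(6)): [0 3 6 4 2 1 5]
After op 5 (cut(6)): [5 0 3 6 4 2 1]
After op 6 (cut(6)): [1 5 0 3 6 4 2]

Answer: 1 5 0 3 6 4 2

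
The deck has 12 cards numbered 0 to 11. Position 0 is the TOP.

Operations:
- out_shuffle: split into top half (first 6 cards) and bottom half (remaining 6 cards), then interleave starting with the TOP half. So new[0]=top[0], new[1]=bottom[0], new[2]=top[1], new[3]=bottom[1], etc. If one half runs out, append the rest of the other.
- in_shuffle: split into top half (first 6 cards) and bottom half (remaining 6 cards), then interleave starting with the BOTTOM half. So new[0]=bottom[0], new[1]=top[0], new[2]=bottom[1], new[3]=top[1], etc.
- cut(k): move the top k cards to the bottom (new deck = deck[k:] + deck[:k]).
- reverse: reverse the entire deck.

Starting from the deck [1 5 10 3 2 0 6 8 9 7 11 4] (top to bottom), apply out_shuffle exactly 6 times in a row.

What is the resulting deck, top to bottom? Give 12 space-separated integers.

Answer: 1 0 11 2 7 3 9 10 8 5 6 4

Derivation:
After op 1 (out_shuffle): [1 6 5 8 10 9 3 7 2 11 0 4]
After op 2 (out_shuffle): [1 3 6 7 5 2 8 11 10 0 9 4]
After op 3 (out_shuffle): [1 8 3 11 6 10 7 0 5 9 2 4]
After op 4 (out_shuffle): [1 7 8 0 3 5 11 9 6 2 10 4]
After op 5 (out_shuffle): [1 11 7 9 8 6 0 2 3 10 5 4]
After op 6 (out_shuffle): [1 0 11 2 7 3 9 10 8 5 6 4]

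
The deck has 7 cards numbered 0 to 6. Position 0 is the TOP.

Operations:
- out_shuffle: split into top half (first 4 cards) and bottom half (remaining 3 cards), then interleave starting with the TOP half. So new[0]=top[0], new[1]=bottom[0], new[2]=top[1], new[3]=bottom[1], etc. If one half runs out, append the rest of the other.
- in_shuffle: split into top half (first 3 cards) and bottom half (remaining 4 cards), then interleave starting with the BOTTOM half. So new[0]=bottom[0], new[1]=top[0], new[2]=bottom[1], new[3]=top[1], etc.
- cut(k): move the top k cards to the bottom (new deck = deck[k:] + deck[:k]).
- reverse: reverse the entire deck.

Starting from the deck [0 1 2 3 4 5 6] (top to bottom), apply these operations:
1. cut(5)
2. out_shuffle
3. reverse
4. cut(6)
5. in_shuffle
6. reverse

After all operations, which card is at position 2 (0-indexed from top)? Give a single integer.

Answer: 6

Derivation:
After op 1 (cut(5)): [5 6 0 1 2 3 4]
After op 2 (out_shuffle): [5 2 6 3 0 4 1]
After op 3 (reverse): [1 4 0 3 6 2 5]
After op 4 (cut(6)): [5 1 4 0 3 6 2]
After op 5 (in_shuffle): [0 5 3 1 6 4 2]
After op 6 (reverse): [2 4 6 1 3 5 0]
Position 2: card 6.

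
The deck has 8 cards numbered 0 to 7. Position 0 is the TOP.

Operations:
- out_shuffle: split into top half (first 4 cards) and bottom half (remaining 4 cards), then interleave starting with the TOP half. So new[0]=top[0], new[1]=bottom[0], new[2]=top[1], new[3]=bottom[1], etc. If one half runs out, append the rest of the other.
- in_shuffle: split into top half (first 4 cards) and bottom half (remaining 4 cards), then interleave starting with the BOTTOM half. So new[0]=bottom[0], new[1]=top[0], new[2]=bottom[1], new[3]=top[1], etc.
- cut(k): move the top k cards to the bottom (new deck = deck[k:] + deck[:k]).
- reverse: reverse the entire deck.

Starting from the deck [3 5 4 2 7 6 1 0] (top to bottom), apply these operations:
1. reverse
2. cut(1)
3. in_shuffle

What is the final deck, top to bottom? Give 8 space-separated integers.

After op 1 (reverse): [0 1 6 7 2 4 5 3]
After op 2 (cut(1)): [1 6 7 2 4 5 3 0]
After op 3 (in_shuffle): [4 1 5 6 3 7 0 2]

Answer: 4 1 5 6 3 7 0 2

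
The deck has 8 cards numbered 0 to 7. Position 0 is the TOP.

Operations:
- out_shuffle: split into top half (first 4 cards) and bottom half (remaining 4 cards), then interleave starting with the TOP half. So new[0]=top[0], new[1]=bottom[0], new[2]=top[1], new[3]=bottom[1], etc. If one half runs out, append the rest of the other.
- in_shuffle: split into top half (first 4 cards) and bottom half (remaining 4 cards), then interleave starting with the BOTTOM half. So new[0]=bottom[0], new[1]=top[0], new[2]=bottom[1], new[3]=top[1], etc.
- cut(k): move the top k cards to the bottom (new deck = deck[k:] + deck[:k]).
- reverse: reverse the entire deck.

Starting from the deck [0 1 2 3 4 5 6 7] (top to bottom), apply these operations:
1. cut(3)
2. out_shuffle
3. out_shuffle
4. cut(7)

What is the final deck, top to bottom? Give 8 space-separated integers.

After op 1 (cut(3)): [3 4 5 6 7 0 1 2]
After op 2 (out_shuffle): [3 7 4 0 5 1 6 2]
After op 3 (out_shuffle): [3 5 7 1 4 6 0 2]
After op 4 (cut(7)): [2 3 5 7 1 4 6 0]

Answer: 2 3 5 7 1 4 6 0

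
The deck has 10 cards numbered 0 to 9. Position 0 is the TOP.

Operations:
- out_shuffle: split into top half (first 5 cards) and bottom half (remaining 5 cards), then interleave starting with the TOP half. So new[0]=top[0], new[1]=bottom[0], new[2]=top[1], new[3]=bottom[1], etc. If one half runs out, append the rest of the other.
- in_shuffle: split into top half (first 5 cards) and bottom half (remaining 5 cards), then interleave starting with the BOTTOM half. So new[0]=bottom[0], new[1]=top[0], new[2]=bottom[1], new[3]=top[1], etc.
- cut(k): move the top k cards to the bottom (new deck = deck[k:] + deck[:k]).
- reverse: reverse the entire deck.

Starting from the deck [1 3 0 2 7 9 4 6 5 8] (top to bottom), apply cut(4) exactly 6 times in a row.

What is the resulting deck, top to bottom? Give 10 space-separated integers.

Answer: 7 9 4 6 5 8 1 3 0 2

Derivation:
After op 1 (cut(4)): [7 9 4 6 5 8 1 3 0 2]
After op 2 (cut(4)): [5 8 1 3 0 2 7 9 4 6]
After op 3 (cut(4)): [0 2 7 9 4 6 5 8 1 3]
After op 4 (cut(4)): [4 6 5 8 1 3 0 2 7 9]
After op 5 (cut(4)): [1 3 0 2 7 9 4 6 5 8]
After op 6 (cut(4)): [7 9 4 6 5 8 1 3 0 2]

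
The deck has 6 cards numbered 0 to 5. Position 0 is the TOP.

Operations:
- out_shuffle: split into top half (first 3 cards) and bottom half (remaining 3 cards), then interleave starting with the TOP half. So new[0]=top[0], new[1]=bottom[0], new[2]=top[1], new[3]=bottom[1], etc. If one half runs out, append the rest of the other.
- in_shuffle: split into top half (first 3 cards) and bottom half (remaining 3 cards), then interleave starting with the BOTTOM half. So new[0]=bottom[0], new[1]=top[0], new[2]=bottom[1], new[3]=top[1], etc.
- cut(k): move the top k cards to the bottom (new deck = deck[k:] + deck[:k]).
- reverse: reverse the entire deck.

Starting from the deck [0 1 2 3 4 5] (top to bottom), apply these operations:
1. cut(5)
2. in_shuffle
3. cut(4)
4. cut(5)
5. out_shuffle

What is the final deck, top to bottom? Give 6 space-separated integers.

Answer: 0 2 4 5 1 3

Derivation:
After op 1 (cut(5)): [5 0 1 2 3 4]
After op 2 (in_shuffle): [2 5 3 0 4 1]
After op 3 (cut(4)): [4 1 2 5 3 0]
After op 4 (cut(5)): [0 4 1 2 5 3]
After op 5 (out_shuffle): [0 2 4 5 1 3]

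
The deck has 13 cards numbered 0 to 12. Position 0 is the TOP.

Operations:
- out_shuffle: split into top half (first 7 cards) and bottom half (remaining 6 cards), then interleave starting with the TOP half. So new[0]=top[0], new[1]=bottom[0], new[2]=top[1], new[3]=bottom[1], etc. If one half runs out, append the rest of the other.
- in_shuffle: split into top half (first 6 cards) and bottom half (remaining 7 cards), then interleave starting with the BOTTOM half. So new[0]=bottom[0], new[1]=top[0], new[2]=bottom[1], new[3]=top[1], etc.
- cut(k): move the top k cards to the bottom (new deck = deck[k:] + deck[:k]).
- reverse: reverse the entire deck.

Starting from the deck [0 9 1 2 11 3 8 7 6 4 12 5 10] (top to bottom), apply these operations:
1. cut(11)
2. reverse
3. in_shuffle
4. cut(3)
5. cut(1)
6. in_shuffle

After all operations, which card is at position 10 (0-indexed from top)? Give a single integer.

Answer: 2

Derivation:
After op 1 (cut(11)): [5 10 0 9 1 2 11 3 8 7 6 4 12]
After op 2 (reverse): [12 4 6 7 8 3 11 2 1 9 0 10 5]
After op 3 (in_shuffle): [11 12 2 4 1 6 9 7 0 8 10 3 5]
After op 4 (cut(3)): [4 1 6 9 7 0 8 10 3 5 11 12 2]
After op 5 (cut(1)): [1 6 9 7 0 8 10 3 5 11 12 2 4]
After op 6 (in_shuffle): [10 1 3 6 5 9 11 7 12 0 2 8 4]
Position 10: card 2.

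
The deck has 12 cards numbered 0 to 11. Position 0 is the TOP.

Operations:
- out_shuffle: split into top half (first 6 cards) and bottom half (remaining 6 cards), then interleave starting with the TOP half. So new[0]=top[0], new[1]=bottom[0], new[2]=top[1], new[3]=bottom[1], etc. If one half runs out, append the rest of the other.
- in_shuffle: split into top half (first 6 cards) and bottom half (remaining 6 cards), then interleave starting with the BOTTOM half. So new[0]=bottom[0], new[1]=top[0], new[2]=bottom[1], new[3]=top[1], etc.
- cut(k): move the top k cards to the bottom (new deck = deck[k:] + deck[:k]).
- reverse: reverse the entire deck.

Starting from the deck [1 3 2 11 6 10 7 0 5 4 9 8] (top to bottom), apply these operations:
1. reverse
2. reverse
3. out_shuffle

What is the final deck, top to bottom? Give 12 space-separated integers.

Answer: 1 7 3 0 2 5 11 4 6 9 10 8

Derivation:
After op 1 (reverse): [8 9 4 5 0 7 10 6 11 2 3 1]
After op 2 (reverse): [1 3 2 11 6 10 7 0 5 4 9 8]
After op 3 (out_shuffle): [1 7 3 0 2 5 11 4 6 9 10 8]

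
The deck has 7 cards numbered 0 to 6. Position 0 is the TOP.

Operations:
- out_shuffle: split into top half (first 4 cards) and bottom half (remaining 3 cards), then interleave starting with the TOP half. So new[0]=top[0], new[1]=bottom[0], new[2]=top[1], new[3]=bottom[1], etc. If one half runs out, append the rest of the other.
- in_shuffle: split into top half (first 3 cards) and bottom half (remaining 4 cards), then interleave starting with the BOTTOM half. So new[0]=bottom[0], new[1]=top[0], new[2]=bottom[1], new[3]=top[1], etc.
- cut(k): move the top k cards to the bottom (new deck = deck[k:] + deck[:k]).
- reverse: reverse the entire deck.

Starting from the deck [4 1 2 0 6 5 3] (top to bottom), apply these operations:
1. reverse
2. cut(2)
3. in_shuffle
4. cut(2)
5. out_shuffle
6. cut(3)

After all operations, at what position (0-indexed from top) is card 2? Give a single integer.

Answer: 3

Derivation:
After op 1 (reverse): [3 5 6 0 2 1 4]
After op 2 (cut(2)): [6 0 2 1 4 3 5]
After op 3 (in_shuffle): [1 6 4 0 3 2 5]
After op 4 (cut(2)): [4 0 3 2 5 1 6]
After op 5 (out_shuffle): [4 5 0 1 3 6 2]
After op 6 (cut(3)): [1 3 6 2 4 5 0]
Card 2 is at position 3.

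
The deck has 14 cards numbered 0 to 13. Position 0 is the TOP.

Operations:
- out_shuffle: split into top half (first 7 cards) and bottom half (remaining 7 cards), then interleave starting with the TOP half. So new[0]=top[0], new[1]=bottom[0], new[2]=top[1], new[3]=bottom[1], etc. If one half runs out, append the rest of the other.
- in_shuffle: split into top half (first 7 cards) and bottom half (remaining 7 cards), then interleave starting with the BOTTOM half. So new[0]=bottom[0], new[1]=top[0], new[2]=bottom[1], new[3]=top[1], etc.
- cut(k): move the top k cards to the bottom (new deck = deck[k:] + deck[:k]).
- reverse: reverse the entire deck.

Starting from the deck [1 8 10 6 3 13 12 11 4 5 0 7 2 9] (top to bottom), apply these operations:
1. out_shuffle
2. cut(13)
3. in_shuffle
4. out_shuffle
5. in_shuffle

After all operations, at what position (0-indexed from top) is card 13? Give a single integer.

After op 1 (out_shuffle): [1 11 8 4 10 5 6 0 3 7 13 2 12 9]
After op 2 (cut(13)): [9 1 11 8 4 10 5 6 0 3 7 13 2 12]
After op 3 (in_shuffle): [6 9 0 1 3 11 7 8 13 4 2 10 12 5]
After op 4 (out_shuffle): [6 8 9 13 0 4 1 2 3 10 11 12 7 5]
After op 5 (in_shuffle): [2 6 3 8 10 9 11 13 12 0 7 4 5 1]
Card 13 is at position 7.

Answer: 7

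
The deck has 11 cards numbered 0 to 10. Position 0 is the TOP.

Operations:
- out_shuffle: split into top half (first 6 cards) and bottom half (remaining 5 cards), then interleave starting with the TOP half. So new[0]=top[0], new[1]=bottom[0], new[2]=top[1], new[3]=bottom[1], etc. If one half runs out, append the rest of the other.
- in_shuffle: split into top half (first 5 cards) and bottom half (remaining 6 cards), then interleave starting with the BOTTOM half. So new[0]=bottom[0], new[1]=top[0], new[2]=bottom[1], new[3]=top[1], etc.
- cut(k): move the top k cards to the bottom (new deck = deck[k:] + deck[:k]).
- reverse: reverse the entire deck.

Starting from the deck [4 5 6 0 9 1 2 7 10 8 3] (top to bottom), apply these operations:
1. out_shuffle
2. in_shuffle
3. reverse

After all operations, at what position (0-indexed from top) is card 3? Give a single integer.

After op 1 (out_shuffle): [4 2 5 7 6 10 0 8 9 3 1]
After op 2 (in_shuffle): [10 4 0 2 8 5 9 7 3 6 1]
After op 3 (reverse): [1 6 3 7 9 5 8 2 0 4 10]
Card 3 is at position 2.

Answer: 2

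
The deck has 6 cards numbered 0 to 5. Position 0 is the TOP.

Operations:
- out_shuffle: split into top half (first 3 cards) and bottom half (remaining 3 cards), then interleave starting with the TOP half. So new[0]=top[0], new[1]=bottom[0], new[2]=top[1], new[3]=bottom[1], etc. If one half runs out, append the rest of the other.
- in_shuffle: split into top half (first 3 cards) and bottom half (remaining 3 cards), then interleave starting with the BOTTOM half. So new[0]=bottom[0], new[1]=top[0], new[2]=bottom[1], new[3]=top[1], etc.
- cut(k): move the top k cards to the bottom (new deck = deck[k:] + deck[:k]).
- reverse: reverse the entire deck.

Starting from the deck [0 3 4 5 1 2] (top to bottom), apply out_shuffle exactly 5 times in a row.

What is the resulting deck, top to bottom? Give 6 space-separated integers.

After op 1 (out_shuffle): [0 5 3 1 4 2]
After op 2 (out_shuffle): [0 1 5 4 3 2]
After op 3 (out_shuffle): [0 4 1 3 5 2]
After op 4 (out_shuffle): [0 3 4 5 1 2]
After op 5 (out_shuffle): [0 5 3 1 4 2]

Answer: 0 5 3 1 4 2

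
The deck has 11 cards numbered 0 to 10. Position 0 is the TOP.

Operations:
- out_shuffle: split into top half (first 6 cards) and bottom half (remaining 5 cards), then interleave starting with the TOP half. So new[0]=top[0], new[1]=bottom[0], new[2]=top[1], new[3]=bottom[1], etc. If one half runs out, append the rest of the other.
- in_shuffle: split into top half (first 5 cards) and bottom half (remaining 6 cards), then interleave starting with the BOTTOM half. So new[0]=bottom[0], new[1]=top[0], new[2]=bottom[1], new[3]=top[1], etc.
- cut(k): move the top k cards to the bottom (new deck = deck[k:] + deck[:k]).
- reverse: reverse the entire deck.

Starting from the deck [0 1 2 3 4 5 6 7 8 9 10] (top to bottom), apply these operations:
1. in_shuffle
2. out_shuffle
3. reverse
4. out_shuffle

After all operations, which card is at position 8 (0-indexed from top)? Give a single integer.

Answer: 1

Derivation:
After op 1 (in_shuffle): [5 0 6 1 7 2 8 3 9 4 10]
After op 2 (out_shuffle): [5 8 0 3 6 9 1 4 7 10 2]
After op 3 (reverse): [2 10 7 4 1 9 6 3 0 8 5]
After op 4 (out_shuffle): [2 6 10 3 7 0 4 8 1 5 9]
Position 8: card 1.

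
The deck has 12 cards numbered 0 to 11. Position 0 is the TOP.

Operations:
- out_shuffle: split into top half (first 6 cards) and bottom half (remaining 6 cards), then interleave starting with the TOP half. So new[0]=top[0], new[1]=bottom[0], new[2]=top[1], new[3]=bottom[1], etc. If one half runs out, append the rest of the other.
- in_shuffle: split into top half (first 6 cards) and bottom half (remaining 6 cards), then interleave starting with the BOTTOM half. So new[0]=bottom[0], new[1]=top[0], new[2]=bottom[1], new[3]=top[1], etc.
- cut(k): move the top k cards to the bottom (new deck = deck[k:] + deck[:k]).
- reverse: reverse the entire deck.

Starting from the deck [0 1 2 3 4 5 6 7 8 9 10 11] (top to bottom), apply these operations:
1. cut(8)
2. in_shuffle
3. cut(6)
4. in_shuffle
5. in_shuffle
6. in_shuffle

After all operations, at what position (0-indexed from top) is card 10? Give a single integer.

After op 1 (cut(8)): [8 9 10 11 0 1 2 3 4 5 6 7]
After op 2 (in_shuffle): [2 8 3 9 4 10 5 11 6 0 7 1]
After op 3 (cut(6)): [5 11 6 0 7 1 2 8 3 9 4 10]
After op 4 (in_shuffle): [2 5 8 11 3 6 9 0 4 7 10 1]
After op 5 (in_shuffle): [9 2 0 5 4 8 7 11 10 3 1 6]
After op 6 (in_shuffle): [7 9 11 2 10 0 3 5 1 4 6 8]
Card 10 is at position 4.

Answer: 4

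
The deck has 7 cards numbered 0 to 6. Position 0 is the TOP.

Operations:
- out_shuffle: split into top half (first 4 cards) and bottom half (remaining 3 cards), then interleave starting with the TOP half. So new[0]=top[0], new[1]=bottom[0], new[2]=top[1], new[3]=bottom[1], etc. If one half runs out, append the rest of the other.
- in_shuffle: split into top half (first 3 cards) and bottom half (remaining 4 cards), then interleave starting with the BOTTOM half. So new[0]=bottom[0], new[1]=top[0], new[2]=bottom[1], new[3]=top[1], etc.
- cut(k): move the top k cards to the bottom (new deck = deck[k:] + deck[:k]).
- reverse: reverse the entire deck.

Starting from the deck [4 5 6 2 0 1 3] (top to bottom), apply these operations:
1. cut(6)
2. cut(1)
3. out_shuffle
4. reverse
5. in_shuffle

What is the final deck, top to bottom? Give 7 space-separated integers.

After op 1 (cut(6)): [3 4 5 6 2 0 1]
After op 2 (cut(1)): [4 5 6 2 0 1 3]
After op 3 (out_shuffle): [4 0 5 1 6 3 2]
After op 4 (reverse): [2 3 6 1 5 0 4]
After op 5 (in_shuffle): [1 2 5 3 0 6 4]

Answer: 1 2 5 3 0 6 4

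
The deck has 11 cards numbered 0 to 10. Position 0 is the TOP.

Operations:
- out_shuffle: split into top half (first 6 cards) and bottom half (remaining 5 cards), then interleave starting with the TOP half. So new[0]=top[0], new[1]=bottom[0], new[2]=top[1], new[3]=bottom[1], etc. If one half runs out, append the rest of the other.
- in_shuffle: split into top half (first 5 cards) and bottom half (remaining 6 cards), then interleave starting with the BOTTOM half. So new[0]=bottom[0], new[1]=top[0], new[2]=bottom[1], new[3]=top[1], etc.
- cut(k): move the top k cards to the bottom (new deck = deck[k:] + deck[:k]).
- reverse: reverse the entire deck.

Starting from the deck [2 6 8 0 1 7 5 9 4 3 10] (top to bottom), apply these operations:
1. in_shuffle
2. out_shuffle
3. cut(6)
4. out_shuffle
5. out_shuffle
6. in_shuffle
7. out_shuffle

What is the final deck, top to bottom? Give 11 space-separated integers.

After op 1 (in_shuffle): [7 2 5 6 9 8 4 0 3 1 10]
After op 2 (out_shuffle): [7 4 2 0 5 3 6 1 9 10 8]
After op 3 (cut(6)): [6 1 9 10 8 7 4 2 0 5 3]
After op 4 (out_shuffle): [6 4 1 2 9 0 10 5 8 3 7]
After op 5 (out_shuffle): [6 10 4 5 1 8 2 3 9 7 0]
After op 6 (in_shuffle): [8 6 2 10 3 4 9 5 7 1 0]
After op 7 (out_shuffle): [8 9 6 5 2 7 10 1 3 0 4]

Answer: 8 9 6 5 2 7 10 1 3 0 4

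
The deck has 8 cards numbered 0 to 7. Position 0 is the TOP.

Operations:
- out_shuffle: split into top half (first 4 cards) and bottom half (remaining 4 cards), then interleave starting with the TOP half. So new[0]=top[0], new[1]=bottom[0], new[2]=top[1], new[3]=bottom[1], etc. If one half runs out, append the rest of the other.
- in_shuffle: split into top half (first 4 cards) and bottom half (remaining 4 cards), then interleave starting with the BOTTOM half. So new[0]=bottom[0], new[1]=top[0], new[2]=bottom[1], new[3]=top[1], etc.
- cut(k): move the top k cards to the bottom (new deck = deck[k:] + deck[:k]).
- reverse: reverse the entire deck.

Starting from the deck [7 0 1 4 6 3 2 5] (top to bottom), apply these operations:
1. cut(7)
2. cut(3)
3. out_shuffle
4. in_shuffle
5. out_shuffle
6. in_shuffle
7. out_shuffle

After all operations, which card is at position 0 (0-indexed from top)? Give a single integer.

Answer: 7

Derivation:
After op 1 (cut(7)): [5 7 0 1 4 6 3 2]
After op 2 (cut(3)): [1 4 6 3 2 5 7 0]
After op 3 (out_shuffle): [1 2 4 5 6 7 3 0]
After op 4 (in_shuffle): [6 1 7 2 3 4 0 5]
After op 5 (out_shuffle): [6 3 1 4 7 0 2 5]
After op 6 (in_shuffle): [7 6 0 3 2 1 5 4]
After op 7 (out_shuffle): [7 2 6 1 0 5 3 4]
Position 0: card 7.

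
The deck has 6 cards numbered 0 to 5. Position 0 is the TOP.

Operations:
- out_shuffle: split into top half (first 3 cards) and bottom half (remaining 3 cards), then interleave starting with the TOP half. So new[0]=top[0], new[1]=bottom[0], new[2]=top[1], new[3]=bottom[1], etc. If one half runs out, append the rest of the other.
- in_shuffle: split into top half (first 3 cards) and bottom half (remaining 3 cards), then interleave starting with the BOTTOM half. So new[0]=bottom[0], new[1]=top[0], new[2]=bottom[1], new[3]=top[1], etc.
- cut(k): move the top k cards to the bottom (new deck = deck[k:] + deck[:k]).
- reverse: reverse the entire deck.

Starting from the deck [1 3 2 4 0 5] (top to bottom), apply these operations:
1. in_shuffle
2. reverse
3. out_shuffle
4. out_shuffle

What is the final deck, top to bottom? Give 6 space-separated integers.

Answer: 2 1 0 3 5 4

Derivation:
After op 1 (in_shuffle): [4 1 0 3 5 2]
After op 2 (reverse): [2 5 3 0 1 4]
After op 3 (out_shuffle): [2 0 5 1 3 4]
After op 4 (out_shuffle): [2 1 0 3 5 4]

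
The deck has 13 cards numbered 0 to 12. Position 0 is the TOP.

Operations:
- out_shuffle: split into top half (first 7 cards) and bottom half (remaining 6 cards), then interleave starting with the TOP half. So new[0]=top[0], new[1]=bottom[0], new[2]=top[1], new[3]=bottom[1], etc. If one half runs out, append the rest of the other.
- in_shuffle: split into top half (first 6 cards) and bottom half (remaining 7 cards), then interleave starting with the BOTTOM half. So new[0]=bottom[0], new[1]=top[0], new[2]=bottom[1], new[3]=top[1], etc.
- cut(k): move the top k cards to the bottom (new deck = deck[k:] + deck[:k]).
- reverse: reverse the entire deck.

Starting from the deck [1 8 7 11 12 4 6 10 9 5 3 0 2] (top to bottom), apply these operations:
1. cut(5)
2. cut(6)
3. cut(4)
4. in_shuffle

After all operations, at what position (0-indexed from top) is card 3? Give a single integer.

After op 1 (cut(5)): [4 6 10 9 5 3 0 2 1 8 7 11 12]
After op 2 (cut(6)): [0 2 1 8 7 11 12 4 6 10 9 5 3]
After op 3 (cut(4)): [7 11 12 4 6 10 9 5 3 0 2 1 8]
After op 4 (in_shuffle): [9 7 5 11 3 12 0 4 2 6 1 10 8]
Card 3 is at position 4.

Answer: 4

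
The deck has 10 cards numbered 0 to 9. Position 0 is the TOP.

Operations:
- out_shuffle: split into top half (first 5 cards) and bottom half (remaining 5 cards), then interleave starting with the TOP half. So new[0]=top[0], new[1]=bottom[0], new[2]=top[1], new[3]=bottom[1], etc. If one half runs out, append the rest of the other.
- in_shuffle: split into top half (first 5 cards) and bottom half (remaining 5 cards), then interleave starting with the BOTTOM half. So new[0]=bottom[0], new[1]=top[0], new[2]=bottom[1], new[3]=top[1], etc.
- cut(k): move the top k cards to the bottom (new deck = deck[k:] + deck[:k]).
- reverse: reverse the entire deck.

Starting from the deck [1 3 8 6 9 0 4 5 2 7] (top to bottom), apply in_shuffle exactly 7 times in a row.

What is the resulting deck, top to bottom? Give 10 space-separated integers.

After op 1 (in_shuffle): [0 1 4 3 5 8 2 6 7 9]
After op 2 (in_shuffle): [8 0 2 1 6 4 7 3 9 5]
After op 3 (in_shuffle): [4 8 7 0 3 2 9 1 5 6]
After op 4 (in_shuffle): [2 4 9 8 1 7 5 0 6 3]
After op 5 (in_shuffle): [7 2 5 4 0 9 6 8 3 1]
After op 6 (in_shuffle): [9 7 6 2 8 5 3 4 1 0]
After op 7 (in_shuffle): [5 9 3 7 4 6 1 2 0 8]

Answer: 5 9 3 7 4 6 1 2 0 8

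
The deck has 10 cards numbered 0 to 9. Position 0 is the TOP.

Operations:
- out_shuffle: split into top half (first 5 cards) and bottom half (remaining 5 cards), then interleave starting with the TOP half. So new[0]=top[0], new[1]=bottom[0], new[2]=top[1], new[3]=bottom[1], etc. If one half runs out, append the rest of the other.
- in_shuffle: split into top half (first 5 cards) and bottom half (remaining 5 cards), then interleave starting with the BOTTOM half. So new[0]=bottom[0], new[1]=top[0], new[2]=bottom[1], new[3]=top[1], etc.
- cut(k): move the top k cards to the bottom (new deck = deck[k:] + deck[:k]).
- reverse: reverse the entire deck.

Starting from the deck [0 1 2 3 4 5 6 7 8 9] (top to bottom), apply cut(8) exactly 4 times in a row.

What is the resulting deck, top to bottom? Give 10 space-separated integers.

After op 1 (cut(8)): [8 9 0 1 2 3 4 5 6 7]
After op 2 (cut(8)): [6 7 8 9 0 1 2 3 4 5]
After op 3 (cut(8)): [4 5 6 7 8 9 0 1 2 3]
After op 4 (cut(8)): [2 3 4 5 6 7 8 9 0 1]

Answer: 2 3 4 5 6 7 8 9 0 1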